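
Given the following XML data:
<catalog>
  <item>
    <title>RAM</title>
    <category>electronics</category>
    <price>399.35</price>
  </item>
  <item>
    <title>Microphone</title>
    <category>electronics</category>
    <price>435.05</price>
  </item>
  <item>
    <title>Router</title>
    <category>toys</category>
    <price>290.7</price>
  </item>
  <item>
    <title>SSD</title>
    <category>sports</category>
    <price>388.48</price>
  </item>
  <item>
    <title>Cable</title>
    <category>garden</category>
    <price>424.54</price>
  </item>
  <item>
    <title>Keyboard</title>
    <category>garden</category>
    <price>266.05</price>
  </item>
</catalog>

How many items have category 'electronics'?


Scanning <item> elements for <category>electronics</category>:
  Item 1: RAM -> MATCH
  Item 2: Microphone -> MATCH
Count: 2

ANSWER: 2


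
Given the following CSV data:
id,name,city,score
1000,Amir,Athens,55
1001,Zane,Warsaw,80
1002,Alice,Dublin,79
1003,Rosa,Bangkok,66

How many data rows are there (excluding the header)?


Counting rows (excluding header):
Header: id,name,city,score
Data rows: 4

ANSWER: 4


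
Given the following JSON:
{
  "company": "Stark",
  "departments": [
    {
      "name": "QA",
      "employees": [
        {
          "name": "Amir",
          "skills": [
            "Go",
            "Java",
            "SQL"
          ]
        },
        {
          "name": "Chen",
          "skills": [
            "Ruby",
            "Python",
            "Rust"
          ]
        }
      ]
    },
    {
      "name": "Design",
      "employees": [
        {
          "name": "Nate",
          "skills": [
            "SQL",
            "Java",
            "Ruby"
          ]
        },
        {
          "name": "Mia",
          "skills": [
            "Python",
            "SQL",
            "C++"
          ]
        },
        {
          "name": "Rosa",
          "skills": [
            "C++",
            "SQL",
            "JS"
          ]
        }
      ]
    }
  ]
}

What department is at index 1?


Path: departments[1].name
Value: Design

ANSWER: Design


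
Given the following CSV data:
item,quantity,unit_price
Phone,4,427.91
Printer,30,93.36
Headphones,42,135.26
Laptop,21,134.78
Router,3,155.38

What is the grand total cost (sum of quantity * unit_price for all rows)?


Computing row totals:
  Phone: 4 * 427.91 = 1711.64
  Printer: 30 * 93.36 = 2800.8
  Headphones: 42 * 135.26 = 5680.92
  Laptop: 21 * 134.78 = 2830.38
  Router: 3 * 155.38 = 466.14
Grand total = 1711.64 + 2800.8 + 5680.92 + 2830.38 + 466.14 = 13489.88

ANSWER: 13489.88


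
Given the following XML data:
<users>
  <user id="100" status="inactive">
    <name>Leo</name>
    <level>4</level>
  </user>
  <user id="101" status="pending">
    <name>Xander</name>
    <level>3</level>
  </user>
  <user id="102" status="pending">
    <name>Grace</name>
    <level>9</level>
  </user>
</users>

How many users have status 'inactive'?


Counting users with status='inactive':
  Leo (id=100) -> MATCH
Count: 1

ANSWER: 1


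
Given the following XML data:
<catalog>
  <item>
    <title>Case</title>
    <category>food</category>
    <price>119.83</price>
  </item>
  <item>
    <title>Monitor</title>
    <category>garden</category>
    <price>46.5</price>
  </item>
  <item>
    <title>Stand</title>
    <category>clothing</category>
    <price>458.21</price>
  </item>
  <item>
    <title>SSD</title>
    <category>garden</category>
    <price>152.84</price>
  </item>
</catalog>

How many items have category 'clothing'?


Scanning <item> elements for <category>clothing</category>:
  Item 3: Stand -> MATCH
Count: 1

ANSWER: 1


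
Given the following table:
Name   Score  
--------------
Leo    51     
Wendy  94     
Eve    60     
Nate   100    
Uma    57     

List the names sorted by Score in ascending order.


Sorting by Score (ascending):
  Leo: 51
  Uma: 57
  Eve: 60
  Wendy: 94
  Nate: 100


ANSWER: Leo, Uma, Eve, Wendy, Nate


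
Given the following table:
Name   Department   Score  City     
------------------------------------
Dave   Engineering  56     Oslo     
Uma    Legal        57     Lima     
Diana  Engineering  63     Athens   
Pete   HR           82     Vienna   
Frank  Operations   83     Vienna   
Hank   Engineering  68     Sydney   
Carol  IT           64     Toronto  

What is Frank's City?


Row 5: Frank
City = Vienna

ANSWER: Vienna


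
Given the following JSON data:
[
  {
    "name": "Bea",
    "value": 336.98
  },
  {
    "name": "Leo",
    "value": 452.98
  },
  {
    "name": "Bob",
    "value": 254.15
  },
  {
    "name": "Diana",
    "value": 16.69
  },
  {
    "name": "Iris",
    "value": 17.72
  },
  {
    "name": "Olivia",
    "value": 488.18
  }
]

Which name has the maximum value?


Comparing values:
  Bea: 336.98
  Leo: 452.98
  Bob: 254.15
  Diana: 16.69
  Iris: 17.72
  Olivia: 488.18
Maximum: Olivia (488.18)

ANSWER: Olivia


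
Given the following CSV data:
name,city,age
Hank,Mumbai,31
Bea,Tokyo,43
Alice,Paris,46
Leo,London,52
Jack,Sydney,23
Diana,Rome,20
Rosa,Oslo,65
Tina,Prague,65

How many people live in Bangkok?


Scanning city column for 'Bangkok':
Total matches: 0

ANSWER: 0


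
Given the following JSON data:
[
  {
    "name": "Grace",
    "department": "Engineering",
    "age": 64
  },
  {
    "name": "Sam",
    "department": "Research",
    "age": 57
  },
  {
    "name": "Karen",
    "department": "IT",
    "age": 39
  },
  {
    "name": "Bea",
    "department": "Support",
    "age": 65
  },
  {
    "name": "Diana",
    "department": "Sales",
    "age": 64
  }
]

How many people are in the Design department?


Scanning records for department = Design
  No matches found
Count: 0

ANSWER: 0


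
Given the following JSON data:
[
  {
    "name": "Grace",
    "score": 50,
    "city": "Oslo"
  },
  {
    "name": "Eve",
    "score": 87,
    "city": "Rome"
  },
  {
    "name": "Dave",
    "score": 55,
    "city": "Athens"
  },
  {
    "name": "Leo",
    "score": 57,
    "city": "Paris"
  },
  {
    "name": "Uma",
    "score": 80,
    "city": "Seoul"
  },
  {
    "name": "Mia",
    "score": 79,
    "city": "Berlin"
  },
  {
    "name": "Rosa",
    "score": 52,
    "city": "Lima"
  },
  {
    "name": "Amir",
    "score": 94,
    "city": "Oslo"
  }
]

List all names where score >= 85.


Filtering records where score >= 85:
  Grace (score=50) -> no
  Eve (score=87) -> YES
  Dave (score=55) -> no
  Leo (score=57) -> no
  Uma (score=80) -> no
  Mia (score=79) -> no
  Rosa (score=52) -> no
  Amir (score=94) -> YES


ANSWER: Eve, Amir


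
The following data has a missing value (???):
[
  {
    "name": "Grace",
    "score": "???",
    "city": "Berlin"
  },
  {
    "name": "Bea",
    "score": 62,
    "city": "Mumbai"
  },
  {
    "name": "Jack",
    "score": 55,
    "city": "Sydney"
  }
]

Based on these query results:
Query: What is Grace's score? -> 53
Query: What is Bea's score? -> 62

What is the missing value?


The missing value is Grace's score
From query: Grace's score = 53

ANSWER: 53


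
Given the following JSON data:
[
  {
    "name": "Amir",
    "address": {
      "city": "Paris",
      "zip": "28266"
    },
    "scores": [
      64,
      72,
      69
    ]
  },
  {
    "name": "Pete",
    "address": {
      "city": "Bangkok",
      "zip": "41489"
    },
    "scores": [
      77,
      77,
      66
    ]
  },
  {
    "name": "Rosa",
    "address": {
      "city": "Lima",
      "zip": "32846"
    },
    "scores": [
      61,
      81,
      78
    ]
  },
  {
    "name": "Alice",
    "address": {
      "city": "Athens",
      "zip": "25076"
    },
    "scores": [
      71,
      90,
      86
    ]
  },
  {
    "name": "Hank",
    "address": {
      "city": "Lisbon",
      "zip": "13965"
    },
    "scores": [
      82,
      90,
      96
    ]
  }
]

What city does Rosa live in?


Path: records[2].address.city
Value: Lima

ANSWER: Lima


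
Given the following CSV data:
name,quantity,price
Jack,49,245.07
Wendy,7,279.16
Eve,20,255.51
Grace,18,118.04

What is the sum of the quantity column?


Values in 'quantity' column:
  Row 1: 49
  Row 2: 7
  Row 3: 20
  Row 4: 18
Sum = 49 + 7 + 20 + 18 = 94

ANSWER: 94


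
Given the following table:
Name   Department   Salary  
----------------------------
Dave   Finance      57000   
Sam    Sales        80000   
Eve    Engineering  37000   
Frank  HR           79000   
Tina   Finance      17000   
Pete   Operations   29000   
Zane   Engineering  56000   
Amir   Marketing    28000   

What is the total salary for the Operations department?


Operations department members:
  Pete: 29000
Total = 29000 = 29000

ANSWER: 29000


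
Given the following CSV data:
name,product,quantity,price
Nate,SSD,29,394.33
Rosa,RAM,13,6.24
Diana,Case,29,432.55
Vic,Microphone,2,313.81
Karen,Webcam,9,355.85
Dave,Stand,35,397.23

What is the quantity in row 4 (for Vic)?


Row 4: Vic
Column 'quantity' = 2

ANSWER: 2


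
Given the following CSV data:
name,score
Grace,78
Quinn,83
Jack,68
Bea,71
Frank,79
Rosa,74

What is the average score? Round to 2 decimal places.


Scores: 78, 83, 68, 71, 79, 74
Sum = 453
Count = 6
Average = 453 / 6 = 75.50

ANSWER: 75.50


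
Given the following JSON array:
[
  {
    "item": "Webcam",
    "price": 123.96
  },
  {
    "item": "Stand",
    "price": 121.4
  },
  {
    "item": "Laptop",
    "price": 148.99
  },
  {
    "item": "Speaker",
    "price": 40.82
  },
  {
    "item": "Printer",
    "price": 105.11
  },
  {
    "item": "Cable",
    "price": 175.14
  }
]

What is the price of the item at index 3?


Array index 3 -> Speaker
price = 40.82

ANSWER: 40.82


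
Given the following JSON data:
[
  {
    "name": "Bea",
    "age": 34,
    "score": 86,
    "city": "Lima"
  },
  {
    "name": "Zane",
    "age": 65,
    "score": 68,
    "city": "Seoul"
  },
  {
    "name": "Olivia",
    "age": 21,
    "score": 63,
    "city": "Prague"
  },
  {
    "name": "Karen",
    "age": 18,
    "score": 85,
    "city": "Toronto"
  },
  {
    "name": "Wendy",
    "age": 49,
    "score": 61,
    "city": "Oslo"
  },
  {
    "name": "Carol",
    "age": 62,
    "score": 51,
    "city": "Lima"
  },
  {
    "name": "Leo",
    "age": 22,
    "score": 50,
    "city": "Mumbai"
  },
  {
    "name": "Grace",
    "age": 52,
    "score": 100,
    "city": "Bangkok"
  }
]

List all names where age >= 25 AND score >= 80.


Checking both conditions:
  Bea (age=34, score=86) -> YES
  Zane (age=65, score=68) -> no
  Olivia (age=21, score=63) -> no
  Karen (age=18, score=85) -> no
  Wendy (age=49, score=61) -> no
  Carol (age=62, score=51) -> no
  Leo (age=22, score=50) -> no
  Grace (age=52, score=100) -> YES


ANSWER: Bea, Grace


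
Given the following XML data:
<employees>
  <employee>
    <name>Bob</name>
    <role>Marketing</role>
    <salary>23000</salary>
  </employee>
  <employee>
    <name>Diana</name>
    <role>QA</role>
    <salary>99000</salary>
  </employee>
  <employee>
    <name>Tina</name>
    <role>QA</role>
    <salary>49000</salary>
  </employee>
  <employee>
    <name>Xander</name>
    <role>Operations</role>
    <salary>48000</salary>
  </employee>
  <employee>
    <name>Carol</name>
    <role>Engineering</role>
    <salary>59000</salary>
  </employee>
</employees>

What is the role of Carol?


Searching for <employee> with <name>Carol</name>
Found at position 5
<role>Engineering</role>

ANSWER: Engineering


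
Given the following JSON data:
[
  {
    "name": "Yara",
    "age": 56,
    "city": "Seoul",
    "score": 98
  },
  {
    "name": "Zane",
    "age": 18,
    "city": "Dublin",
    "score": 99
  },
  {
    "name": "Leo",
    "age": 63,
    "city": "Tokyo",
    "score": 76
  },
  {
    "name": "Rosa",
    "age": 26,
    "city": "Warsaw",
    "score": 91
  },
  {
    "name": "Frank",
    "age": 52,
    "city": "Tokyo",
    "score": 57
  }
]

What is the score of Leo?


Looking up record where name = Leo
Record index: 2
Field 'score' = 76

ANSWER: 76


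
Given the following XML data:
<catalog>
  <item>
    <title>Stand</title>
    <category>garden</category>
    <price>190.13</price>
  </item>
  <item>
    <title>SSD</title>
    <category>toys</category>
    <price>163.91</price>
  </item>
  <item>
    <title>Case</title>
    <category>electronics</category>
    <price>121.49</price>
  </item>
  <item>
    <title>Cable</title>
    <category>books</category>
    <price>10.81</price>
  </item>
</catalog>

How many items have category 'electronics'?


Scanning <item> elements for <category>electronics</category>:
  Item 3: Case -> MATCH
Count: 1

ANSWER: 1


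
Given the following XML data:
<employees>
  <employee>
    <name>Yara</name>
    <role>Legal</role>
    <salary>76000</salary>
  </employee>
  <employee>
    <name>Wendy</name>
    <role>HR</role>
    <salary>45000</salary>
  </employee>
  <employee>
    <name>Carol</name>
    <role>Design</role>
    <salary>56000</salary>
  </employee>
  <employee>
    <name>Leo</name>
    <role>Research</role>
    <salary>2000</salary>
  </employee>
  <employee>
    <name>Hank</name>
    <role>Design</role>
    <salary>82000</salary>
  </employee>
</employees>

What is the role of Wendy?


Searching for <employee> with <name>Wendy</name>
Found at position 2
<role>HR</role>

ANSWER: HR


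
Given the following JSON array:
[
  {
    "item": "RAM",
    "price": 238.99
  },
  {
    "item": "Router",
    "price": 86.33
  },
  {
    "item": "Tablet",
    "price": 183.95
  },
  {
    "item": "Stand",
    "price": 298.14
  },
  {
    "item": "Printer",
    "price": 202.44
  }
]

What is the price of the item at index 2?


Array index 2 -> Tablet
price = 183.95

ANSWER: 183.95


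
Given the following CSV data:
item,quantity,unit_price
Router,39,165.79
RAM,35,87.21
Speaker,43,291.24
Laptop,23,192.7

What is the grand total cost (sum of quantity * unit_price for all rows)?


Computing row totals:
  Router: 39 * 165.79 = 6465.81
  RAM: 35 * 87.21 = 3052.35
  Speaker: 43 * 291.24 = 12523.32
  Laptop: 23 * 192.7 = 4432.1
Grand total = 6465.81 + 3052.35 + 12523.32 + 4432.1 = 26473.58

ANSWER: 26473.58


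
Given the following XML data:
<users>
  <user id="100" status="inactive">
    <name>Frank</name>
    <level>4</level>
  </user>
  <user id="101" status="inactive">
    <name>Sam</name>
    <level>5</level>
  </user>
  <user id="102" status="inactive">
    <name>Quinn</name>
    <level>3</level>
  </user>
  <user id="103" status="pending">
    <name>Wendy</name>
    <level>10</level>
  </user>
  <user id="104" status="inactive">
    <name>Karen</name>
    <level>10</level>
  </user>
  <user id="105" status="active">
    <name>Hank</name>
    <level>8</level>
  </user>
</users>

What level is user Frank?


Finding user: Frank
<level>4</level>

ANSWER: 4


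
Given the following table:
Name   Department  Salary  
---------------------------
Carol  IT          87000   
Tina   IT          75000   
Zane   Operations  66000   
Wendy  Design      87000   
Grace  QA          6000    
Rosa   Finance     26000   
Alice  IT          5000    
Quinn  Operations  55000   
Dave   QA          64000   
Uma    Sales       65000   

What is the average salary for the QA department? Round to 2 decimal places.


QA department members:
  Grace: 6000
  Dave: 64000
Sum = 70000
Count = 2
Average = 70000 / 2 = 35000.00

ANSWER: 35000.00


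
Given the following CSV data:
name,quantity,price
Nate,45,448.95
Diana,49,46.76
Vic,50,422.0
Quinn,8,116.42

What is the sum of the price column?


Values in 'price' column:
  Row 1: 448.95
  Row 2: 46.76
  Row 3: 422.0
  Row 4: 116.42
Sum = 448.95 + 46.76 + 422.0 + 116.42 = 1034.13

ANSWER: 1034.13


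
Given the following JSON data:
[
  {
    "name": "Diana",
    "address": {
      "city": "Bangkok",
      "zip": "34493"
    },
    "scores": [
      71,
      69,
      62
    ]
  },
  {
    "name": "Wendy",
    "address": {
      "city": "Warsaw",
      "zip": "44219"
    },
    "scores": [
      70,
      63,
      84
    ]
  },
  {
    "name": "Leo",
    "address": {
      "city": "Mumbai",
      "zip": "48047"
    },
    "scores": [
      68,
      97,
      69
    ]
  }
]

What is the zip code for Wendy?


Path: records[1].address.zip
Value: 44219

ANSWER: 44219


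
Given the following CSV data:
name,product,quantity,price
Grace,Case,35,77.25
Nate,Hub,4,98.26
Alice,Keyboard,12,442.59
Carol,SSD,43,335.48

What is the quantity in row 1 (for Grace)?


Row 1: Grace
Column 'quantity' = 35

ANSWER: 35


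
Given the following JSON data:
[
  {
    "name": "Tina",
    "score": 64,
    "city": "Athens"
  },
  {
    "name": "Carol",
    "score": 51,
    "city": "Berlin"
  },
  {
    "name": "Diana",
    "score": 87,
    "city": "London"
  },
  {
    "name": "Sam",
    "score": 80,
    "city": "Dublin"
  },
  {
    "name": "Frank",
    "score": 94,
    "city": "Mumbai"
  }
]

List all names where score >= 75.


Filtering records where score >= 75:
  Tina (score=64) -> no
  Carol (score=51) -> no
  Diana (score=87) -> YES
  Sam (score=80) -> YES
  Frank (score=94) -> YES


ANSWER: Diana, Sam, Frank


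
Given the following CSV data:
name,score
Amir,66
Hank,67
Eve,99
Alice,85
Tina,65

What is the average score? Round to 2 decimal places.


Scores: 66, 67, 99, 85, 65
Sum = 382
Count = 5
Average = 382 / 5 = 76.40

ANSWER: 76.40


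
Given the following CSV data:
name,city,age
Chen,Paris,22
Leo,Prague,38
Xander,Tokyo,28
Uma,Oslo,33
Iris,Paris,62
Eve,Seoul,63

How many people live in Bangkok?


Scanning city column for 'Bangkok':
Total matches: 0

ANSWER: 0


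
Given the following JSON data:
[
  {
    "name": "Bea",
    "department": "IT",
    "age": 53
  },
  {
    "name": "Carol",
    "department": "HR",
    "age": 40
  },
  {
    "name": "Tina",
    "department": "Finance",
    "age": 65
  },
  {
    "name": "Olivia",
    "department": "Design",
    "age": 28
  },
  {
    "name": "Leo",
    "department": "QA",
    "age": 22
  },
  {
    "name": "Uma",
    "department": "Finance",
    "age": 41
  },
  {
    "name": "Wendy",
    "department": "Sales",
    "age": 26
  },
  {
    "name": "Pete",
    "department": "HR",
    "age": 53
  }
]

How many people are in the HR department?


Scanning records for department = HR
  Record 1: Carol
  Record 7: Pete
Count: 2

ANSWER: 2


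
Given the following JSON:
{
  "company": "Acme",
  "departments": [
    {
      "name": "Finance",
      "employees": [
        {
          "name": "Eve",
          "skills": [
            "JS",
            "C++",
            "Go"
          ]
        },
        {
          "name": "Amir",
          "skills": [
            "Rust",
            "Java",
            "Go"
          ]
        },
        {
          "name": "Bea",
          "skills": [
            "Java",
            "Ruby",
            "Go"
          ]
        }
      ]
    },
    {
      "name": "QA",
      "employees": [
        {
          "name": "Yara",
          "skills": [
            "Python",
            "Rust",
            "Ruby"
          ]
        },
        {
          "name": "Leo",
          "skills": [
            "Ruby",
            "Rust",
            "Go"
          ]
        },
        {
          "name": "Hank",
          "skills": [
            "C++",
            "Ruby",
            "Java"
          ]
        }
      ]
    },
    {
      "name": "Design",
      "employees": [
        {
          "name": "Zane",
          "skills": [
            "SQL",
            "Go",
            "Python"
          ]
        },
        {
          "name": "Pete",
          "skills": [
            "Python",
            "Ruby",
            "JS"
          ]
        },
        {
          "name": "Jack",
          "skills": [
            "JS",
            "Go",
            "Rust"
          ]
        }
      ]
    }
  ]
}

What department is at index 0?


Path: departments[0].name
Value: Finance

ANSWER: Finance


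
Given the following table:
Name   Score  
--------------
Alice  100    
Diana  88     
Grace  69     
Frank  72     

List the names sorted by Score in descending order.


Sorting by Score (descending):
  Alice: 100
  Diana: 88
  Frank: 72
  Grace: 69


ANSWER: Alice, Diana, Frank, Grace


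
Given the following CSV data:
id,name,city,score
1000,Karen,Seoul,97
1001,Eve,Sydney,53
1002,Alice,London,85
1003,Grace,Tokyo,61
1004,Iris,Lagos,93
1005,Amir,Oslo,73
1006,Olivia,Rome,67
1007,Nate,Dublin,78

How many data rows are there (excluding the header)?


Counting rows (excluding header):
Header: id,name,city,score
Data rows: 8

ANSWER: 8


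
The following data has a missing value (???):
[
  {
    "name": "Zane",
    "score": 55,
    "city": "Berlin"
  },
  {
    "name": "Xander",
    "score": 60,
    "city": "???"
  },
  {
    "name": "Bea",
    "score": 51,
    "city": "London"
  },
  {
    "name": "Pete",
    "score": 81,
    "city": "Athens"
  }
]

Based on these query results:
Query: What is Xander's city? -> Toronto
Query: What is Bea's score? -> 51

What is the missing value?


The missing value is Xander's city
From query: Xander's city = Toronto

ANSWER: Toronto


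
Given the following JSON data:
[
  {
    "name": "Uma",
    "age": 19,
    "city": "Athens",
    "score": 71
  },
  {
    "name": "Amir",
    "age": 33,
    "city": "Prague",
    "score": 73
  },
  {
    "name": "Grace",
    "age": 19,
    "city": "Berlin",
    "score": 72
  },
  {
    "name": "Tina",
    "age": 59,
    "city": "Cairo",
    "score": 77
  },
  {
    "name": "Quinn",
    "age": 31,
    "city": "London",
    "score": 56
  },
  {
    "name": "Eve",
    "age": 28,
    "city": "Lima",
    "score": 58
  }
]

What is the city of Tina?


Looking up record where name = Tina
Record index: 3
Field 'city' = Cairo

ANSWER: Cairo


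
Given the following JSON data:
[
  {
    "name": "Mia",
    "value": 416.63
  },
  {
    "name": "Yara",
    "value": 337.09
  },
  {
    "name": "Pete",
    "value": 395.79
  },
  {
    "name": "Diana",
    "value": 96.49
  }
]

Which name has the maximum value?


Comparing values:
  Mia: 416.63
  Yara: 337.09
  Pete: 395.79
  Diana: 96.49
Maximum: Mia (416.63)

ANSWER: Mia


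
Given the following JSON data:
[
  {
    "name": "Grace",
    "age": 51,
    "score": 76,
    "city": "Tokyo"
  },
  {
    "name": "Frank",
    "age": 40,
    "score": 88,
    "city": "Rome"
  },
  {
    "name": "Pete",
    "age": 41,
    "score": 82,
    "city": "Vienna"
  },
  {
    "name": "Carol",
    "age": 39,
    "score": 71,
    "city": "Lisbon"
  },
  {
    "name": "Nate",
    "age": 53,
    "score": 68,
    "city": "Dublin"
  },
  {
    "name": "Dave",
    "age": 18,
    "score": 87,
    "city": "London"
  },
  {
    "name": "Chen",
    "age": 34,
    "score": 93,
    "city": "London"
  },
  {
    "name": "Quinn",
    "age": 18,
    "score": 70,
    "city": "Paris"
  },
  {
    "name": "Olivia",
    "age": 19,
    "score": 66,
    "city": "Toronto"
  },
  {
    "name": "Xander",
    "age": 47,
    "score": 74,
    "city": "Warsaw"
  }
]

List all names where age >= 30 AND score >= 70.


Checking both conditions:
  Grace (age=51, score=76) -> YES
  Frank (age=40, score=88) -> YES
  Pete (age=41, score=82) -> YES
  Carol (age=39, score=71) -> YES
  Nate (age=53, score=68) -> no
  Dave (age=18, score=87) -> no
  Chen (age=34, score=93) -> YES
  Quinn (age=18, score=70) -> no
  Olivia (age=19, score=66) -> no
  Xander (age=47, score=74) -> YES


ANSWER: Grace, Frank, Pete, Carol, Chen, Xander


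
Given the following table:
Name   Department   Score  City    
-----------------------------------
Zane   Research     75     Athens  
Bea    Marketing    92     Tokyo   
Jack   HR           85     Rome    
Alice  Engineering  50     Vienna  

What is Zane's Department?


Row 1: Zane
Department = Research

ANSWER: Research


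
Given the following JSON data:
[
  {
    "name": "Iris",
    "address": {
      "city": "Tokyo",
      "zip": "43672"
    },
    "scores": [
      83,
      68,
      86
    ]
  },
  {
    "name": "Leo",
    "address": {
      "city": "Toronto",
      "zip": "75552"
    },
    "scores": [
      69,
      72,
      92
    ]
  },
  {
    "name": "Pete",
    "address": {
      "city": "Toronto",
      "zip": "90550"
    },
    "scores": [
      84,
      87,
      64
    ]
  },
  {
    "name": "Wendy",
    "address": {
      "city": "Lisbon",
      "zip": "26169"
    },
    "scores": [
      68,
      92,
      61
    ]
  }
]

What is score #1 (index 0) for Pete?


Path: records[2].scores[0]
Value: 84

ANSWER: 84


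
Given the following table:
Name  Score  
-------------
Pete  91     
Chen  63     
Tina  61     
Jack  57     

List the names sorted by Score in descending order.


Sorting by Score (descending):
  Pete: 91
  Chen: 63
  Tina: 61
  Jack: 57


ANSWER: Pete, Chen, Tina, Jack


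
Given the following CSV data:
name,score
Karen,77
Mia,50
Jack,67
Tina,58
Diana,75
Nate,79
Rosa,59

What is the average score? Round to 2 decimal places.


Scores: 77, 50, 67, 58, 75, 79, 59
Sum = 465
Count = 7
Average = 465 / 7 = 66.43

ANSWER: 66.43


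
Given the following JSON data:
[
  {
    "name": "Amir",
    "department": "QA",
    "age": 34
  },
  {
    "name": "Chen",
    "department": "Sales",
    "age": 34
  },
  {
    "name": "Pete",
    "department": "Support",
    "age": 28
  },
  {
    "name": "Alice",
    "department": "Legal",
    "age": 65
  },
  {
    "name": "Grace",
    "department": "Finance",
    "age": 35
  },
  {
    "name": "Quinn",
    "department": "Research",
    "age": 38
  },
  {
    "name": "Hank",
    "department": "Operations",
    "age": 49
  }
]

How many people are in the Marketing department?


Scanning records for department = Marketing
  No matches found
Count: 0

ANSWER: 0


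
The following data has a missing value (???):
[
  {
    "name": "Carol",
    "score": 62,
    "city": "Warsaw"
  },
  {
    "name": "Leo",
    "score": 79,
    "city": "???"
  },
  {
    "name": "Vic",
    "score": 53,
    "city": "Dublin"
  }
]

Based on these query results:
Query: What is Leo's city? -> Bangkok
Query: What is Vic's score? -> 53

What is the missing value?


The missing value is Leo's city
From query: Leo's city = Bangkok

ANSWER: Bangkok


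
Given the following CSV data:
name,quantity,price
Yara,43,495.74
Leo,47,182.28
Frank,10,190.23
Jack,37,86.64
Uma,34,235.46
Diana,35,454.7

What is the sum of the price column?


Values in 'price' column:
  Row 1: 495.74
  Row 2: 182.28
  Row 3: 190.23
  Row 4: 86.64
  Row 5: 235.46
  Row 6: 454.7
Sum = 495.74 + 182.28 + 190.23 + 86.64 + 235.46 + 454.7 = 1645.05

ANSWER: 1645.05


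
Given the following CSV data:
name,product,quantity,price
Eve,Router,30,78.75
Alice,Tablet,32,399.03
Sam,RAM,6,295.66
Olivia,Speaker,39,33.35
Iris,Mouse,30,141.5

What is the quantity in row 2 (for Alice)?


Row 2: Alice
Column 'quantity' = 32

ANSWER: 32


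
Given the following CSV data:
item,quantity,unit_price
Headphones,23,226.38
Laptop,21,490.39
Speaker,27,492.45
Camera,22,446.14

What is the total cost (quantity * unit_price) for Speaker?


Row: Speaker
quantity = 27
unit_price = 492.45
total = 27 * 492.45 = 13296.15

ANSWER: 13296.15


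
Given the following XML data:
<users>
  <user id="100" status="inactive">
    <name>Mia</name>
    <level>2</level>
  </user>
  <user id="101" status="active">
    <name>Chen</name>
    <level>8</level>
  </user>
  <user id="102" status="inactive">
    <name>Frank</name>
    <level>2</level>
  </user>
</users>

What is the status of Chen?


Finding user with name = Chen
user id="101" status="active"

ANSWER: active


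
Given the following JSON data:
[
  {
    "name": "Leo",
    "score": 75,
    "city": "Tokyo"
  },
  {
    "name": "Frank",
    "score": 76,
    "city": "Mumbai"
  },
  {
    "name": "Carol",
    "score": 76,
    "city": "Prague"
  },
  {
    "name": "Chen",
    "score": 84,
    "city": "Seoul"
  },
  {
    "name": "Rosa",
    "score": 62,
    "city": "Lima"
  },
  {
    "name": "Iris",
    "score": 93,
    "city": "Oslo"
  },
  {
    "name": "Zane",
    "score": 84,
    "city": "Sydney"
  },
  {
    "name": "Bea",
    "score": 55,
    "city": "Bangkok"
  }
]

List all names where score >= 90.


Filtering records where score >= 90:
  Leo (score=75) -> no
  Frank (score=76) -> no
  Carol (score=76) -> no
  Chen (score=84) -> no
  Rosa (score=62) -> no
  Iris (score=93) -> YES
  Zane (score=84) -> no
  Bea (score=55) -> no


ANSWER: Iris


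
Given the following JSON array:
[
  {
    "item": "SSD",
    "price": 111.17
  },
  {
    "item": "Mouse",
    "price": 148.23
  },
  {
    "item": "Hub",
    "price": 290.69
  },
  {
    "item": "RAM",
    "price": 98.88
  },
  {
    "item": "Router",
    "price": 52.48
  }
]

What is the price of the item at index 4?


Array index 4 -> Router
price = 52.48

ANSWER: 52.48


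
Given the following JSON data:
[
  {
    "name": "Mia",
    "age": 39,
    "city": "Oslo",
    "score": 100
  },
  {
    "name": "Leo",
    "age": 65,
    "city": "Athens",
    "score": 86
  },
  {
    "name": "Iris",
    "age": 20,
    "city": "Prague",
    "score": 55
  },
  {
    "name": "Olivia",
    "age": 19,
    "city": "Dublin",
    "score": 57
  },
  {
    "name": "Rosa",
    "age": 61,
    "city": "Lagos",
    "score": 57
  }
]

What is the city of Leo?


Looking up record where name = Leo
Record index: 1
Field 'city' = Athens

ANSWER: Athens


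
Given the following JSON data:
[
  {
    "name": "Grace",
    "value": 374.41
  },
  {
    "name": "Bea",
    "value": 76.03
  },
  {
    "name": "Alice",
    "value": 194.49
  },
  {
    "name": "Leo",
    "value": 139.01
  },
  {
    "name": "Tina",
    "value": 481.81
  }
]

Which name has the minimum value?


Comparing values:
  Grace: 374.41
  Bea: 76.03
  Alice: 194.49
  Leo: 139.01
  Tina: 481.81
Minimum: Bea (76.03)

ANSWER: Bea


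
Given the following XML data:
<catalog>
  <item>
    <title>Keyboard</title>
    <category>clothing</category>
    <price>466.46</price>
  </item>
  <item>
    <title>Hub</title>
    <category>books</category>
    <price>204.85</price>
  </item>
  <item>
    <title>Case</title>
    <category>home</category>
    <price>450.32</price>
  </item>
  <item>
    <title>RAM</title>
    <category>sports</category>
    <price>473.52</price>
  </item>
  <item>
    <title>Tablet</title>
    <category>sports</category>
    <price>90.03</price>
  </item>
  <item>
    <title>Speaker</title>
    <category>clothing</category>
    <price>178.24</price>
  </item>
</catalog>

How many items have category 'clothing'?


Scanning <item> elements for <category>clothing</category>:
  Item 1: Keyboard -> MATCH
  Item 6: Speaker -> MATCH
Count: 2

ANSWER: 2


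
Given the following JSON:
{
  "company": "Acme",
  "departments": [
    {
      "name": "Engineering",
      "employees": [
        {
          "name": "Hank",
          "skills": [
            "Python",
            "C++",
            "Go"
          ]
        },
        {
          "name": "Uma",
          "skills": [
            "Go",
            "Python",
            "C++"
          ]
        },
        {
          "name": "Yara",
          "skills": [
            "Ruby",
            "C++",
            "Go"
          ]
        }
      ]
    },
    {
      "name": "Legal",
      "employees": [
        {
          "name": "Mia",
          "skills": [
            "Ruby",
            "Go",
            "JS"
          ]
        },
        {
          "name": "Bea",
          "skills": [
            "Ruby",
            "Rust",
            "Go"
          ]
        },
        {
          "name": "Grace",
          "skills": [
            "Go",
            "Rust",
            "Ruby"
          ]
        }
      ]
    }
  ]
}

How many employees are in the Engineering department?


Path: departments[0].employees
Count: 3

ANSWER: 3


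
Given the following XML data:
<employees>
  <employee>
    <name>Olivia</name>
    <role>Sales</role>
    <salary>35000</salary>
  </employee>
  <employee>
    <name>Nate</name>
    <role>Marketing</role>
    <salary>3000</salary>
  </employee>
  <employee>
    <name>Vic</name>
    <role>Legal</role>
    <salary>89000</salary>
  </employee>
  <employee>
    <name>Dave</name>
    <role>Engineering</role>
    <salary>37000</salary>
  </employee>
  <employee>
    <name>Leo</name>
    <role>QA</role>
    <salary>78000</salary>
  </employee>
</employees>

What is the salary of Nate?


Searching for <employee> with <name>Nate</name>
Found at position 2
<salary>3000</salary>

ANSWER: 3000


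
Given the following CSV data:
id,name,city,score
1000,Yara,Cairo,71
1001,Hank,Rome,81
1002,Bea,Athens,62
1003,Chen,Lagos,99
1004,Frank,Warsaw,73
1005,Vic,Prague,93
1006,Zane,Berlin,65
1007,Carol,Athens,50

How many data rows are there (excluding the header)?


Counting rows (excluding header):
Header: id,name,city,score
Data rows: 8

ANSWER: 8


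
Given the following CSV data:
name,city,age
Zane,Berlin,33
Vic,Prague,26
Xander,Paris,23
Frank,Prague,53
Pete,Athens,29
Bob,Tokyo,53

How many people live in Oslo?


Scanning city column for 'Oslo':
Total matches: 0

ANSWER: 0


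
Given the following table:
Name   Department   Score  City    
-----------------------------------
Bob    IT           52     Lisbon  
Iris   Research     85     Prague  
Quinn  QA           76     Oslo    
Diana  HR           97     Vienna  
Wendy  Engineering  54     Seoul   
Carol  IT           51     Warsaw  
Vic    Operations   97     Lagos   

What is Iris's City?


Row 2: Iris
City = Prague

ANSWER: Prague


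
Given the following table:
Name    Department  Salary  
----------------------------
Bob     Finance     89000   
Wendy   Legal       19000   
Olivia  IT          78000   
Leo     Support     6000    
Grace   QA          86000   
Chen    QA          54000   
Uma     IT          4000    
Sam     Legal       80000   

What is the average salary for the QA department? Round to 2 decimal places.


QA department members:
  Grace: 86000
  Chen: 54000
Sum = 140000
Count = 2
Average = 140000 / 2 = 70000.00

ANSWER: 70000.00


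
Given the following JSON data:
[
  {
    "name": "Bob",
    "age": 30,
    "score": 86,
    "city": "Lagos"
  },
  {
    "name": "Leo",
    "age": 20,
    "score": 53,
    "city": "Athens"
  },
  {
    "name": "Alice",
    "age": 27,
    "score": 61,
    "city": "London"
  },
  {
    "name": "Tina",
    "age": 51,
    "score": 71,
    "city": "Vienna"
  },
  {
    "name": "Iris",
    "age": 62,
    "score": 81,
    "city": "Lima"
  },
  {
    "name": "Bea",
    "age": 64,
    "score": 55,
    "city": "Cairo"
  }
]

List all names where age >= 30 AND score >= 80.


Checking both conditions:
  Bob (age=30, score=86) -> YES
  Leo (age=20, score=53) -> no
  Alice (age=27, score=61) -> no
  Tina (age=51, score=71) -> no
  Iris (age=62, score=81) -> YES
  Bea (age=64, score=55) -> no


ANSWER: Bob, Iris


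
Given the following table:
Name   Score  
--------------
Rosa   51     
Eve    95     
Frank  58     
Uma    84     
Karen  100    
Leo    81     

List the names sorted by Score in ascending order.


Sorting by Score (ascending):
  Rosa: 51
  Frank: 58
  Leo: 81
  Uma: 84
  Eve: 95
  Karen: 100


ANSWER: Rosa, Frank, Leo, Uma, Eve, Karen


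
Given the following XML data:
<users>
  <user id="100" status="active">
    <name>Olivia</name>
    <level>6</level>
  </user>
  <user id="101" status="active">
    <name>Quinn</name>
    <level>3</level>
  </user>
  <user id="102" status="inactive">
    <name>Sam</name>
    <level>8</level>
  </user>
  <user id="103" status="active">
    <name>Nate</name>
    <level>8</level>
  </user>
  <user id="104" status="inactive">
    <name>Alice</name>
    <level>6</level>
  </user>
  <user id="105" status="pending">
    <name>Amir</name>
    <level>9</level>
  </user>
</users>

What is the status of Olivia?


Finding user with name = Olivia
user id="100" status="active"

ANSWER: active


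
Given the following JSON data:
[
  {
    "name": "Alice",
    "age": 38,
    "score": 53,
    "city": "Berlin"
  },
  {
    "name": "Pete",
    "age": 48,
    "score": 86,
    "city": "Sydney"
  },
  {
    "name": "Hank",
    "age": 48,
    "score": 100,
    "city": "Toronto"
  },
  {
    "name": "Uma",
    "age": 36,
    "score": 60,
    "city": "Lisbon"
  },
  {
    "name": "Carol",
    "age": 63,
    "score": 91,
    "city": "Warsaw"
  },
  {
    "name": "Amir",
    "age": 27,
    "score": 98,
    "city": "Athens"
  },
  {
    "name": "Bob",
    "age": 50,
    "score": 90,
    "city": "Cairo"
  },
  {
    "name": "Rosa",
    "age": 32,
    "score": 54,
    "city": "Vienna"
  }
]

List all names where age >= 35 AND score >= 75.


Checking both conditions:
  Alice (age=38, score=53) -> no
  Pete (age=48, score=86) -> YES
  Hank (age=48, score=100) -> YES
  Uma (age=36, score=60) -> no
  Carol (age=63, score=91) -> YES
  Amir (age=27, score=98) -> no
  Bob (age=50, score=90) -> YES
  Rosa (age=32, score=54) -> no


ANSWER: Pete, Hank, Carol, Bob


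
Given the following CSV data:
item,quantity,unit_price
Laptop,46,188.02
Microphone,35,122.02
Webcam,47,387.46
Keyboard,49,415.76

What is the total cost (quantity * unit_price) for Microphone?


Row: Microphone
quantity = 35
unit_price = 122.02
total = 35 * 122.02 = 4270.7

ANSWER: 4270.7


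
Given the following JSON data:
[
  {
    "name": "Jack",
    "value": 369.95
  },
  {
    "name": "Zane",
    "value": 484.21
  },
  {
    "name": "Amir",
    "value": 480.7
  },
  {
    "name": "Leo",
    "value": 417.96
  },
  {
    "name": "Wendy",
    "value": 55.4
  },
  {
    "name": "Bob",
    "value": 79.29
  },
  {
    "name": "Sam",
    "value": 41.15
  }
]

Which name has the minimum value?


Comparing values:
  Jack: 369.95
  Zane: 484.21
  Amir: 480.7
  Leo: 417.96
  Wendy: 55.4
  Bob: 79.29
  Sam: 41.15
Minimum: Sam (41.15)

ANSWER: Sam


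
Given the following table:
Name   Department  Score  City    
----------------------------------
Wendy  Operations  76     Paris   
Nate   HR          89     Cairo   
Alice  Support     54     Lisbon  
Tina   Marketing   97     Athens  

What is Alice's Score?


Row 3: Alice
Score = 54

ANSWER: 54


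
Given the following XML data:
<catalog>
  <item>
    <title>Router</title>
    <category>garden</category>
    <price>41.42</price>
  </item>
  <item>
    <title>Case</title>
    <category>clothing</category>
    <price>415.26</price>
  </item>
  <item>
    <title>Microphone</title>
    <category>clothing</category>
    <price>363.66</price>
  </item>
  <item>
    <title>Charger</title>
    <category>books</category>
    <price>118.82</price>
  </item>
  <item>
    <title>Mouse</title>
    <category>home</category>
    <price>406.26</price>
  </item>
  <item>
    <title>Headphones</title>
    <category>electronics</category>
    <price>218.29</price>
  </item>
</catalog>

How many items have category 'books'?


Scanning <item> elements for <category>books</category>:
  Item 4: Charger -> MATCH
Count: 1

ANSWER: 1


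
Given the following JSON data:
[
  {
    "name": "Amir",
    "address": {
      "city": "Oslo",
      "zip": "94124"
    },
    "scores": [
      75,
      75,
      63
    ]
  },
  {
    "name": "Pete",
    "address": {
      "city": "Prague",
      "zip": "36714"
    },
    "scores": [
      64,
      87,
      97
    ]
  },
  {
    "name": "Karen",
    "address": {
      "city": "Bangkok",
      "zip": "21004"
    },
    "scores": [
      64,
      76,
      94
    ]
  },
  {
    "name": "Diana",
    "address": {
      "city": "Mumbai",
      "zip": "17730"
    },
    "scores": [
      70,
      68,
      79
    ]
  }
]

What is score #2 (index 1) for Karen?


Path: records[2].scores[1]
Value: 76

ANSWER: 76


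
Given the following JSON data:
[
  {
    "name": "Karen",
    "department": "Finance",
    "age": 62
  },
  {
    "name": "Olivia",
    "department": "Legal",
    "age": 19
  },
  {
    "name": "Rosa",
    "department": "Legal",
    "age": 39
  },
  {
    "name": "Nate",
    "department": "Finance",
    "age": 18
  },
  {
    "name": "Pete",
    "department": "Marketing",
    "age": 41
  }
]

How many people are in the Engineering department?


Scanning records for department = Engineering
  No matches found
Count: 0

ANSWER: 0
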